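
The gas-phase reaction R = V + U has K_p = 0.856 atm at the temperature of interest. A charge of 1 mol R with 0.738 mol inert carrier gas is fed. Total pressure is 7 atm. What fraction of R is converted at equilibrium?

X = 0.397

Let X = conversion of R (basis 1 mol R); extent of reaction ξ = X.
At extent ξ: n_R = 1 − X; n_V = X; n_U = X; n_I = 0.738 (inert).
Total moles n_T = 1.74 + X.
y_i = n_i/n_T, p_i = y_i·P. K_p = p_V p_U / (p_R).
Substituting and setting equal to 0.856 atm gives a polynomial in X; the root in (0,1) is X = 0.397.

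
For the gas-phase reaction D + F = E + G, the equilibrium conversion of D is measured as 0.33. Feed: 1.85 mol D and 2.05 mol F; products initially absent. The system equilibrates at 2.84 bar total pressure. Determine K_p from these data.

Basis: 1.85 mol D initially; let X = conversion of D. Extent ξ = 1.85X.
Species balance: n_D = 1.85 − 1.85X; n_F = 2.05 − 1.85X; n_E = 1.85X; n_G = 1.85X.
Since Δν = 0, n_T = 3.9 throughout.
At X = 0.33: n_D = 1.24, n_F = 1.44, n_E = 0.611, n_G = 0.611, n_T = 3.9.
p_i = (n_i/n_T)·P. K_p = p_E p_G / (p_D p_F) = 0.209.

K_p = 0.209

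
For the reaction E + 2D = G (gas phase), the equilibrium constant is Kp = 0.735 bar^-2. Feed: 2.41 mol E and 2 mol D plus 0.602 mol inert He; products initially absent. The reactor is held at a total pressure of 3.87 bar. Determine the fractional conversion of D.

Let X = conversion of D (basis 2 mol D); extent of reaction ξ = X.
Mole table: n_E = 2.41 − X; n_D = 2 − 2X; n_G = X; n_I = 0.602 (inert).
Total moles n_T = 5.01 − 2X.
y_i = n_i/n_T, p_i = y_i·P. Kp = p_G / (p_E p_D^2).
This yields a degree-3 equation in X; solving on (0,1), X = 0.659.

X = 0.659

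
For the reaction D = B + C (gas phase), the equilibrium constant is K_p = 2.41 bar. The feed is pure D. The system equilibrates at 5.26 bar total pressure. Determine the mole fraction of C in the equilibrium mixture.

y_C = 0.359

Basis: 1 mol D initially; let X = conversion of D. Extent ξ = X.
Moles: n_D = 1 − X; n_B = X; n_C = X.
Total moles n_T = 1 + X.
y_i = n_i/n_T, p_i = y_i·P. K_p = p_B p_C / (p_D).
This yields a degree-2 equation in X; solving on (0,1), X = 0.561.
Then n_C = 0.561, n_T = 1.56, so y_C = 0.359.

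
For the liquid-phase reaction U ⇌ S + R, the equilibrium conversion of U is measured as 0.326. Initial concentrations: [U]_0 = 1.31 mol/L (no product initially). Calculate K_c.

K_c = 0.207 mol/L

Let X = conversion of U.
Concentrations: [U] = 1.31 − 1.31X; [S] = 1.31X; [R] = 1.31X.
At X = 0.326: [U] = 0.883, [S] = 0.427, [R] = 0.427.
K_c = [S] [R] / ([U]) = 0.207 mol/L.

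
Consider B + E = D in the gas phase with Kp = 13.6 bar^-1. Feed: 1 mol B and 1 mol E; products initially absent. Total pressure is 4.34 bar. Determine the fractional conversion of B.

Take 1 mol B as basis and let X be its fractional conversion, so ξ = X.
Species balance: n_B = 1 − X; n_E = 1 − X; n_D = X.
Summing: n_T = 2 − X.
y_i = n_i/n_T, p_i = y_i·P. Kp = p_D / (p_B p_E).
Setting this equal to 13.6 bar^-1 and taking the physical root (0 < X < 1) gives X = 0.871.

X = 0.871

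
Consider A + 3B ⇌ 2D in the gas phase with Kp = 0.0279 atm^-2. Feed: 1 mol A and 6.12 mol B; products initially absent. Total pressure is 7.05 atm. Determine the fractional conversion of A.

Basis: 1 mol A initially; let X = conversion of A. Extent ξ = X.
At extent ξ: n_A = 1 − X; n_B = 6.12 − 3X; n_D = 2X.
Total moles n_T = 7.12 − 2X.
Mole fractions y_i = n_i/n_T; Kp = p_D^2 / (p_A p_B^3) with p_i = y_i·P.
This yields a degree-4 equation in X; solving on (0,1), X = 0.583.

X = 0.583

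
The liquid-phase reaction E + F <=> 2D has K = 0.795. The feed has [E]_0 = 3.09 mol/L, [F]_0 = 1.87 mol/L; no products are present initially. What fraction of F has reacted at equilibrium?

X = 0.391

Let X = conversion of F; extent ξ = 1.87·X mol/L.
Concentrations: [E] = 3.09 − 1.87X; [F] = 1.87 − 1.87X; [D] = 3.74X.
K = [D]^2 / ([E] [F]).
Setting equal to 0.795 and solving for X on (0,1) gives X = 0.391.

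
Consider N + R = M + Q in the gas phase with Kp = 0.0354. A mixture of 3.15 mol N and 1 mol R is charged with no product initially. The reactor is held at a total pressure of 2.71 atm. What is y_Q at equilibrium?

Take 1 mol R as basis and let X be its fractional conversion, so ξ = X.
At extent ξ: n_N = 3.15 − X; n_R = 1 − X; n_M = X; n_Q = X.
Total moles n_T = 4.15 (Δν = 0, constant).
With p_i = (n_i/n_T)P, Kp = p_M p_Q / (p_N p_R).
Substituting and setting equal to 0.0354 gives a polynomial in X; the root in (0,1) is X = 0.272.
Then n_Q = 0.272, n_T = 4.15, so y_Q = 0.066.

y_Q = 0.066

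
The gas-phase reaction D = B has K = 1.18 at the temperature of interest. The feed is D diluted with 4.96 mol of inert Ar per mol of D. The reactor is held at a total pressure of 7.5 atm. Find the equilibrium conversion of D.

X = 0.541

Basis: 1 mol D initially; let X = conversion of D. Extent ξ = X.
Species balance: n_D = 1 − X; n_B = X; n_I = 4.96 (inert).
Since Δν = 0, n_T = 5.96 throughout.
Mole fractions y_i = n_i/n_T; K = p_B / (p_D) with p_i = y_i·P.
This yields a degree-1 equation in X; solving on (0,1), X = 0.541.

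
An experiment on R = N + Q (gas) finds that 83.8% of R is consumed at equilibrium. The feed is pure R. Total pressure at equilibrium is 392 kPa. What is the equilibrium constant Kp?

Let X = conversion of R (basis 1 mol R); extent of reaction ξ = X.
Species balance: n_R = 1 − X; n_N = X; n_Q = X.
Summing: n_T = 1 + X.
At X = 0.838: n_R = 0.162, n_N = 0.838, n_Q = 0.838, n_T = 1.84.
p_i = (n_i/n_T)·P. Kp = p_N p_Q / (p_R) = 925 kPa.

Kp = 925 kPa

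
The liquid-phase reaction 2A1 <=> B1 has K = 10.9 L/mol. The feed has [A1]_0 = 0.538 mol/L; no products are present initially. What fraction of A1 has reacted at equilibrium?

X = 0.748

Let X = conversion of A1; extent ξ = 0.538X/2 mol/L.
Concentrations: [A1] = 0.538 − 0.538X; [B1] = 0.269X.
K = [B1] / ([A1]^2).
This equals 10.9 at X = 0.748 (the root in 0 < X < 1).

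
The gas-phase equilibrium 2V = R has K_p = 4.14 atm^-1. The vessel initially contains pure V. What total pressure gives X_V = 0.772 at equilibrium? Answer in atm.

P = 1.1 atm

Let X = conversion of V (basis 1 mol V); extent of reaction ξ = 0.5X.
Mole table: n_V = 1 − X; n_R = 0.5X.
Summing: n_T = 1 − 0.5X.
K_p = p_R / (p_V^2) with p_i = (n_i/n_T)·P.
At X = 0.772: the mole-fraction product g(X) = Π y_i^ν_i = 4.559. Since K_p = g(X)·P^{-1}, P = (g/K_p)^(1/1) = (4.559/4.14)^(1/1) = 1.1 atm.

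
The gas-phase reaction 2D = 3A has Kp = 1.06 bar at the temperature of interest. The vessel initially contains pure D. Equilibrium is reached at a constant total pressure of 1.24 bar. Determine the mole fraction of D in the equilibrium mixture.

Basis: 1 mol D initially; let X = conversion of D. Extent ξ = 0.5X.
Moles: n_D = 1 − X; n_A = 1.5X.
Total moles n_T = 1 + 0.5X.
Mole fractions y_i = n_i/n_T; Kp = p_A^3 / (p_D^2) with p_i = y_i·P.
Substituting and setting equal to 1.06 bar gives a polynomial in X; the root in (0,1) is X = 0.453.
Then n_D = 0.547, n_T = 1.23, so y_D = 0.446.

y_D = 0.446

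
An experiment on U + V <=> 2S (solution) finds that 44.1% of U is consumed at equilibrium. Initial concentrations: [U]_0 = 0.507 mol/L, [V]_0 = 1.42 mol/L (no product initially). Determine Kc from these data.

Let X = conversion of U.
Concentrations: [U] = 0.507 − 0.507X; [V] = 1.42 − 0.507X; [S] = 1.01X.
At X = 0.441: [U] = 0.283, [V] = 1.2, [S] = 0.447.
Kc = [S]^2 / ([U] [V]) = 0.59.

Kc = 0.59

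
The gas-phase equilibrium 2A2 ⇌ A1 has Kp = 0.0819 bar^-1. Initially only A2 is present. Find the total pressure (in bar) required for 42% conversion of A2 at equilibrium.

P = 6.02 bar

Basis: 1 mol A2 initially; let X = conversion of A2. Extent ξ = 0.5X.
At extent ξ: n_A2 = 1 − X; n_A1 = 0.5X.
n_T = Σnᵢ = 1 − 0.5X.
Kp = p_A1 / (p_A2^2) with p_i = (n_i/n_T)·P.
At X = 0.42: the mole-fraction product g(X) = Π y_i^ν_i = 0.4932. Since Kp = g(X)·P^{-1}, P = (g/Kp)^(1/1) = (0.4932/0.0819)^(1/1) = 6.02 bar.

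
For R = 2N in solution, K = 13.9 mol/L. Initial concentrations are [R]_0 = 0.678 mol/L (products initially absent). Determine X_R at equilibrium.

X = 0.857

Let X = conversion of R; extent ξ = 0.678·X mol/L.
Concentrations: [R] = 0.678 − 0.678X; [N] = 1.36X.
K = [N]^2 / ([R]).
This equals 13.9 at X = 0.857 (the root in 0 < X < 1).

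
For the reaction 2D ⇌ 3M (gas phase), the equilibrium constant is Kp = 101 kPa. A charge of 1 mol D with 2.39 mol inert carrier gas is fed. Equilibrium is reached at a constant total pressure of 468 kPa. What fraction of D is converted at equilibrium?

X = 0.424

Basis: 1 mol D initially; let X = conversion of D. Extent ξ = 0.5X.
Mole table: n_D = 1 − X; n_M = 1.5X; n_I = 2.39 (inert).
Total moles n_T = 3.39 + 0.5X.
y_i = n_i/n_T, p_i = y_i·P. Kp = p_M^3 / (p_D^2).
Substituting and setting equal to 101 kPa gives a polynomial in X; the root in (0,1) is X = 0.424.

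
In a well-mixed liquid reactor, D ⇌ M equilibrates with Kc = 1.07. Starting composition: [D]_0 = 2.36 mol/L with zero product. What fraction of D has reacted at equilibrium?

X = 0.517

Let X = conversion of D; extent ξ = 2.36·X mol/L.
Concentrations: [D] = 2.36 − 2.36X; [M] = 2.36X.
Kc = [M] / ([D]).
Equating to 1.07: the physical root is X = 0.517.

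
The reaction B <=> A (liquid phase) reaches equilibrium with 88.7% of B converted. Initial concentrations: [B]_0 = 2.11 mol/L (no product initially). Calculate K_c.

K_c = 7.85

Let X = conversion of B.
Concentrations: [B] = 2.11 − 2.11X; [A] = 2.11X.
At X = 0.887: [B] = 0.238, [A] = 1.87.
K_c = [A] / ([B]) = 7.85.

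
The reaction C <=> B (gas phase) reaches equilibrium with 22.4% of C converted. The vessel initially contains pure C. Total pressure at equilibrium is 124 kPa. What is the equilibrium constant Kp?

Kp = 0.289

Basis: 1 mol C initially; let X = conversion of C. Extent ξ = X.
Species balance: n_C = 1 − X; n_B = X.
Total moles n_T = 1 (Δν = 0, constant).
At X = 0.224: n_C = 0.776, n_B = 0.224, n_T = 1.
p_i = (n_i/n_T)·P. Kp = p_B / (p_C) = 0.289.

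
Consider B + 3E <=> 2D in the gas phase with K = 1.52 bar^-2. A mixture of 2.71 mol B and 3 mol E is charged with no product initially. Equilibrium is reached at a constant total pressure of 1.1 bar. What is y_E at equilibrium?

Let X = conversion of E (basis 3 mol E); extent of reaction ξ = X.
At extent ξ: n_B = 2.71 − X; n_E = 3 − 3X; n_D = 2X.
Total moles n_T = 5.71 − 2X.
y_i = n_i/n_T, p_i = y_i·P. K = p_D^2 / (p_B p_E^3).
Equating to 1.52 bar^-2 and solving on 0 < X < 1: X = 0.450.
Then n_E = 1.65, n_T = 4.81, so y_E = 0.343.

y_E = 0.343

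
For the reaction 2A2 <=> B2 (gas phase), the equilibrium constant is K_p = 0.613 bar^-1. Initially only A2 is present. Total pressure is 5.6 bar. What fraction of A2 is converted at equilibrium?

Basis: 1 mol A2 initially; let X = conversion of A2. Extent ξ = 0.5X.
Mole table: n_A2 = 1 − X; n_B2 = 0.5X.
Summing: n_T = 1 − 0.5X.
With p_i = (n_i/n_T)P, K_p = p_B2 / (p_A2^2).
Substituting and setting equal to 0.613 bar^-1 gives a polynomial in X; the root in (0,1) is X = 0.739.

X = 0.739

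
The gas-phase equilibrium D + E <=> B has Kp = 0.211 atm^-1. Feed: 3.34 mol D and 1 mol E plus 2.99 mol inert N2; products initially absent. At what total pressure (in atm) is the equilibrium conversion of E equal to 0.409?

Take 1 mol E as basis and let X be its fractional conversion, so ξ = X.
Mole table: n_D = 3.34 − X; n_E = 1 − X; n_B = X; n_I = 2.99 (inert).
Summing: n_T = 7.33 − X.
Kp = p_B / (p_D p_E) with p_i = (n_i/n_T)·P.
At X = 0.409: the mole-fraction product g(X) = Π y_i^ν_i = 1.634. Since Kp = g(X)·P^{-1}, P = (g/Kp)^(1/1) = (1.634/0.211)^(1/1) = 7.74 atm.

P = 7.74 atm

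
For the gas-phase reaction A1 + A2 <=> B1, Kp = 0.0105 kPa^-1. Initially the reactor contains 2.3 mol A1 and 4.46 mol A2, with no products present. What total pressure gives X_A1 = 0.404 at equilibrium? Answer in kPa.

Basis: 2.3 mol A1 initially; let X = conversion of A1. Extent ξ = 2.3X.
Mole table: n_A1 = 2.3 − 2.3X; n_A2 = 4.46 − 2.3X; n_B1 = 2.3X.
Total moles n_T = 6.76 − 2.3X.
Kp = p_B1 / (p_A1 p_A2) with p_i = (n_i/n_T)·P.
At X = 0.404: the mole-fraction product g(X) = Π y_i^ν_i = 1.119. Since Kp = g(X)·P^{-1}, P = (g/Kp)^(1/1) = (1.119/0.0105)^(1/1) = 107 kPa.

P = 107 kPa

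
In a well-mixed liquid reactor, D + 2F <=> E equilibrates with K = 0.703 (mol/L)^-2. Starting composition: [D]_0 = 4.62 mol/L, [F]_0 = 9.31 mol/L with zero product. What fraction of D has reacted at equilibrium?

Let X = conversion of D; extent ξ = 4.62·X mol/L.
Concentrations: [D] = 4.62 − 4.62X; [F] = 9.31 − 9.24X; [E] = 4.62X.
K = [E] / ([D] [F]^2).
Setting equal to 0.703 and solving for X on (0,1) gives X = 0.771.

X = 0.771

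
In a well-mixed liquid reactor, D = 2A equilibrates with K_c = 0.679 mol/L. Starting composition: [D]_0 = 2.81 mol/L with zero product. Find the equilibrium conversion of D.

Let X = conversion of D; extent ξ = 2.81·X mol/L.
Concentrations: [D] = 2.81 − 2.81X; [A] = 5.62X.
K_c = [A]^2 / ([D]).
Solving K_c = 0.679 for X ∈ (0,1): X = 0.217.

X = 0.217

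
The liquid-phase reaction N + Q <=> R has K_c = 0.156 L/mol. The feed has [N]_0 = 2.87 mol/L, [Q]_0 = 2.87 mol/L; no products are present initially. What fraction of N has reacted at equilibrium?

X = 0.251

Let X = conversion of N; extent ξ = 2.87·X mol/L.
Concentrations: [N] = 2.87 − 2.87X; [Q] = 2.87 − 2.87X; [R] = 2.87X.
K_c = [R] / ([N] [Q]).
This equals 0.156 at X = 0.251 (the root in 0 < X < 1).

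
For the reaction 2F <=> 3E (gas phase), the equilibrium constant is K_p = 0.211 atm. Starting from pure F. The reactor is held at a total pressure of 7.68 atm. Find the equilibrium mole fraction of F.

Basis: 1 mol F initially; let X = conversion of F. Extent ξ = 0.5X.
Species balance: n_F = 1 − X; n_E = 1.5X.
Total moles n_T = 1 + 0.5X.
y_i = n_i/n_T, p_i = y_i·P. K_p = p_E^3 / (p_F^2).
Substituting and setting equal to 0.211 atm gives a polynomial in X; the root in (0,1) is X = 0.181.
Then n_F = 0.819, n_T = 1.09, so y_F = 0.751.

y_F = 0.751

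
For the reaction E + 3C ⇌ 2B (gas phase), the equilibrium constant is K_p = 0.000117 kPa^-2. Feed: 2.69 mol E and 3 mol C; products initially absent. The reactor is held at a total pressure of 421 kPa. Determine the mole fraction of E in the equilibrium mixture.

y_E = 0.464

Basis: 3 mol C initially; let X = conversion of C. Extent ξ = X.
Moles: n_E = 2.69 − X; n_C = 3 − 3X; n_B = 2X.
Total moles n_T = 5.69 − 2X.
With p_i = (n_i/n_T)P, K_p = p_B^2 / (p_E p_C^3).
Equating to 0.000117 kPa^-2 and solving on 0 < X < 1: X = 0.685.
Then n_E = 2, n_T = 4.32, so y_E = 0.464.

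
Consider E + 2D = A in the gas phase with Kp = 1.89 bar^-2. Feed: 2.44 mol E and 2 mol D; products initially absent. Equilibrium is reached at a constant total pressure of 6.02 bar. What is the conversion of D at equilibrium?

X = 0.878

Basis: 2 mol D initially; let X = conversion of D. Extent ξ = X.
Species balance: n_E = 2.44 − X; n_D = 2 − 2X; n_A = X.
Total moles n_T = 4.44 − 2X.
With p_i = (n_i/n_T)P, Kp = p_A / (p_E p_D^2).
Setting this equal to 1.89 bar^-2 and taking the physical root (0 < X < 1) gives X = 0.878.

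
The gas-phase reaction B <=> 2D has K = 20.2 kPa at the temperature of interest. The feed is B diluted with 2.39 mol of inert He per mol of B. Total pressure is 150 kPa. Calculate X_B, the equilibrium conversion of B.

X = 0.296

Let X = conversion of B (basis 1 mol B); extent of reaction ξ = X.
Species balance: n_B = 1 − X; n_D = 2X; n_I = 2.39 (inert).
n_T = Σnᵢ = 3.39 + X.
y_i = n_i/n_T, p_i = y_i·P. K = p_D^2 / (p_B).
This yields a degree-2 equation in X; solving on (0,1), X = 0.296.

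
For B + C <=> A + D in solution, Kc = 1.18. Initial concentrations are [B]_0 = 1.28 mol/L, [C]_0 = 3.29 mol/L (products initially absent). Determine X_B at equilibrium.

X = 0.744

Let X = conversion of B; extent ξ = 1.28·X mol/L.
Concentrations: [B] = 1.28 − 1.28X; [C] = 3.29 − 1.28X; [A] = 1.28X; [D] = 1.28X.
Kc = [A] [D] / ([B] [C]).
This equals 1.18 at X = 0.744 (the root in 0 < X < 1).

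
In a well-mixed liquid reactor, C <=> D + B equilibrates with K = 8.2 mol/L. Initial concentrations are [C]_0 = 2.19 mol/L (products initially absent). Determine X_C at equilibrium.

X = 0.820

Let X = conversion of C; extent ξ = 2.19·X mol/L.
Concentrations: [C] = 2.19 − 2.19X; [D] = 2.19X; [B] = 2.19X.
K = [D] [B] / ([C]).
Solving K = 8.2 for X ∈ (0,1): X = 0.820.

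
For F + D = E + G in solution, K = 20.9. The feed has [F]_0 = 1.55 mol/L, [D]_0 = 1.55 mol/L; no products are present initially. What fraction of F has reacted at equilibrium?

X = 0.821

Let X = conversion of F; extent ξ = 1.55·X mol/L.
Concentrations: [F] = 1.55 − 1.55X; [D] = 1.55 − 1.55X; [E] = 1.55X; [G] = 1.55X.
K = [E] [G] / ([F] [D]).
Equating to 20.9: the physical root is X = 0.821.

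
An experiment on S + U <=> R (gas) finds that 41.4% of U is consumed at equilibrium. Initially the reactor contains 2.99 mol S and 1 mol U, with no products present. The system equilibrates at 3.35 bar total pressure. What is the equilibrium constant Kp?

Basis: 1 mol U initially; let X = conversion of U. Extent ξ = X.
Mole table: n_S = 2.99 − X; n_U = 1 − X; n_R = X.
Summing: n_T = 3.99 − X.
At X = 0.414: n_S = 2.58, n_U = 0.586, n_R = 0.414, n_T = 3.58.
p_i = (n_i/n_T)·P. Kp = p_R / (p_S p_U) = 0.293 bar^-1.

Kp = 0.293 bar^-1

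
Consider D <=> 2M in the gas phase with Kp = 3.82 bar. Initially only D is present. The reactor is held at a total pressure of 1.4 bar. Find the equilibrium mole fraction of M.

Take 1 mol D as basis and let X be its fractional conversion, so ξ = X.
Moles: n_D = 1 − X; n_M = 2X.
Total moles n_T = 1 + X.
y_i = n_i/n_T, p_i = y_i·P. Kp = p_M^2 / (p_D).
This yields a degree-2 equation in X; solving on (0,1), X = 0.637.
Then n_M = 1.27, n_T = 1.64, so y_M = 0.778.

y_M = 0.778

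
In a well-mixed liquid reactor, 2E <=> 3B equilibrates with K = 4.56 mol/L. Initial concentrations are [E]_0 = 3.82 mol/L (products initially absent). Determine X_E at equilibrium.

Let X = conversion of E; extent ξ = 3.82X/2 mol/L.
Concentrations: [E] = 3.82 − 3.82X; [B] = 5.73X.
K = [B]^3 / ([E]^2).
Setting equal to 4.56 and solving for X on (0,1) gives X = 0.466.

X = 0.466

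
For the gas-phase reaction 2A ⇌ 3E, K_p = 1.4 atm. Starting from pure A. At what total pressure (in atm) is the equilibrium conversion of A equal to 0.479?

P = 1.27 atm

Basis: 1 mol A initially; let X = conversion of A. Extent ξ = 0.5X.
At extent ξ: n_A = 1 − X; n_E = 1.5X.
Summing: n_T = 1 + 0.5X.
K_p = p_E^3 / (p_A^2) with p_i = (n_i/n_T)·P.
At X = 0.479: the mole-fraction product g(X) = Π y_i^ν_i = 1.102. Since K_p = g(X)·P^{1}, P = (K_p/g)^(1/1) = (1.4/1.102)^(1/1) = 1.27 atm.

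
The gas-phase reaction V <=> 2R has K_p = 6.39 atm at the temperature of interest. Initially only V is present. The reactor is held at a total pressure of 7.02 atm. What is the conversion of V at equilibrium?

Basis: 1 mol V initially; let X = conversion of V. Extent ξ = X.
Species balance: n_V = 1 − X; n_R = 2X.
Summing: n_T = 1 + X.
With p_i = (n_i/n_T)P, K_p = p_R^2 / (p_V).
Substituting and setting equal to 6.39 atm gives a polynomial in X; the root in (0,1) is X = 0.431.

X = 0.431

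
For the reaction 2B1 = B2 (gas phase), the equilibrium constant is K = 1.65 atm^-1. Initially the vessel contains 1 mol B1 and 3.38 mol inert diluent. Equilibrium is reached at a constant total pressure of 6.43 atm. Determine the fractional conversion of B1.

X = 0.648

Take 1 mol B1 as basis and let X be its fractional conversion, so ξ = 0.5X.
Species balance: n_B1 = 1 − X; n_B2 = 0.5X; n_I = 3.38 (inert).
n_T = Σnᵢ = 4.38 − 0.5X.
y_i = n_i/n_T, p_i = y_i·P. K = p_B2 / (p_B1^2).
This yields a degree-2 equation in X; solving on (0,1), X = 0.648.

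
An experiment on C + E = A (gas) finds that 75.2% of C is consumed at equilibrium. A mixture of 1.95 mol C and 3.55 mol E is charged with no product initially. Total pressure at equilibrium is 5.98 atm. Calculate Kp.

Kp = 0.982 atm^-1

Take 1.95 mol C as basis and let X be its fractional conversion, so ξ = 1.95X.
Moles: n_C = 1.95 − 1.95X; n_E = 3.55 − 1.95X; n_A = 1.95X.
Total moles n_T = 5.5 − 1.95X.
At X = 0.752: n_C = 0.484, n_E = 2.08, n_A = 1.47, n_T = 4.03.
p_i = (n_i/n_T)·P. Kp = p_A / (p_C p_E) = 0.982 atm^-1.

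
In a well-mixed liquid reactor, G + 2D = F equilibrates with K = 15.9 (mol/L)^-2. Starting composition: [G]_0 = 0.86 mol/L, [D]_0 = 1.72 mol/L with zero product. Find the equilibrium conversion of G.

Let X = conversion of G; extent ξ = 0.86·X mol/L.
Concentrations: [G] = 0.86 − 0.86X; [D] = 1.72 − 1.72X; [F] = 0.86X.
K = [F] / ([G] [D]^2).
This equals 15.9 at X = 0.748 (the root in 0 < X < 1).

X = 0.748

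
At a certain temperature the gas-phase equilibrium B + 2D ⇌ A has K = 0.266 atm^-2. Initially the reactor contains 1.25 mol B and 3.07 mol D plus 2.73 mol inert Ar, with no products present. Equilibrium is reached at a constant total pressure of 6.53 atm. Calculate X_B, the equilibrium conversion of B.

X = 0.519

Basis: 1.25 mol B initially; let X = conversion of B. Extent ξ = 1.25X.
Mole table: n_B = 1.25 − 1.25X; n_D = 3.07 − 2.5X; n_A = 1.25X; n_I = 2.73 (inert).
Summing: n_T = 7.05 − 2.5X.
y_i = n_i/n_T, p_i = y_i·P. K = p_A / (p_B p_D^2).
Equating to 0.266 atm^-2 and solving on 0 < X < 1: X = 0.519.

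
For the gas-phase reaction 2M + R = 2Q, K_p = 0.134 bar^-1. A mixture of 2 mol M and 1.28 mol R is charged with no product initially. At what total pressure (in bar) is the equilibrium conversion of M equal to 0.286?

P = 3.61 bar

Take 2 mol M as basis and let X be its fractional conversion, so ξ = X.
Moles: n_M = 2 − 2X; n_R = 1.28 − X; n_Q = 2X.
Total moles n_T = 3.28 − X.
K_p = p_Q^2 / (p_M^2 p_R) with p_i = (n_i/n_T)·P.
At X = 0.286: the mole-fraction product g(X) = Π y_i^ν_i = 0.4833. Since K_p = g(X)·P^{-1}, P = (g/K_p)^(1/1) = (0.4833/0.134)^(1/1) = 3.61 bar.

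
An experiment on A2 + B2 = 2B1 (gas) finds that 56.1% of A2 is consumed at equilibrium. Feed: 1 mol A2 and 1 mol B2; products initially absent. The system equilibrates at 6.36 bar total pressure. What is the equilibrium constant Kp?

Kp = 6.53

Basis: 1 mol A2 initially; let X = conversion of A2. Extent ξ = X.
Mole table: n_A2 = 1 − X; n_B2 = 1 − X; n_B1 = 2X.
n_T stays at 2 (no change in mole number).
At X = 0.561: n_A2 = 0.439, n_B2 = 0.439, n_B1 = 1.12, n_T = 2.
p_i = (n_i/n_T)·P. Kp = p_B1^2 / (p_A2 p_B2) = 6.53.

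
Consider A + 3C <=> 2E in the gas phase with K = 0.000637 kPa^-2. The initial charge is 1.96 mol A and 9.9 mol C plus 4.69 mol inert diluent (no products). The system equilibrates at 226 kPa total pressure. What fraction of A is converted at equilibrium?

Basis: 1.96 mol A initially; let X = conversion of A. Extent ξ = 1.96X.
At extent ξ: n_A = 1.96 − 1.96X; n_C = 9.9 − 5.88X; n_E = 3.92X; n_I = 4.69 (inert).
Summing: n_T = 16.6 − 3.92X.
y_i = n_i/n_T, p_i = y_i·P. K = p_E^2 / (p_A p_C^3).
This yields a degree-4 equation in X; solving on (0,1), X = 0.801.

X = 0.801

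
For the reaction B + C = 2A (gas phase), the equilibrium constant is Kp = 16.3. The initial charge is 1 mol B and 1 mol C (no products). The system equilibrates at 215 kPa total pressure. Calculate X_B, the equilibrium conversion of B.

X = 0.669

Let X = conversion of B (basis 1 mol B); extent of reaction ξ = X.
Moles: n_B = 1 − X; n_C = 1 − X; n_A = 2X.
Since Δν = 0, n_T = 2 throughout.
With p_i = (n_i/n_T)P, Kp = p_A^2 / (p_B p_C).
Setting this equal to 16.3 and taking the physical root (0 < X < 1) gives X = 0.669.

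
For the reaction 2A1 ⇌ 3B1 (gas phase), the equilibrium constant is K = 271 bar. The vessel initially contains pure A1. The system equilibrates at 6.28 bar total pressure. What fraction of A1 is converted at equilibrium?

X = 0.824

Let X = conversion of A1 (basis 1 mol A1); extent of reaction ξ = 0.5X.
Species balance: n_A1 = 1 − X; n_B1 = 1.5X.
Summing: n_T = 1 + 0.5X.
With p_i = (n_i/n_T)P, K = p_B1^3 / (p_A1^2).
Equating to 271 bar and solving on 0 < X < 1: X = 0.824.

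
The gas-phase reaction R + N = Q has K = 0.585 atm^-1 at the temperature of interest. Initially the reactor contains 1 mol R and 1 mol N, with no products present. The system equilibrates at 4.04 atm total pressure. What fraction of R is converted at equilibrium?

Let X = conversion of R (basis 1 mol R); extent of reaction ξ = X.
Mole table: n_R = 1 − X; n_N = 1 − X; n_Q = X.
Total moles n_T = 2 − X.
Mole fractions y_i = n_i/n_T; K = p_Q / (p_R p_N) with p_i = y_i·P.
Substituting and setting equal to 0.585 atm^-1 gives a polynomial in X; the root in (0,1) is X = 0.455.

X = 0.455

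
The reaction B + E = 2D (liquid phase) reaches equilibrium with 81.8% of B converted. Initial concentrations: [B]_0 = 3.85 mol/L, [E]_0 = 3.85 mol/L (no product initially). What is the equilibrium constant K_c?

K_c = 80.8

Let X = conversion of B.
Concentrations: [B] = 3.85 − 3.85X; [E] = 3.85 − 3.85X; [D] = 7.7X.
At X = 0.818: [B] = 0.701, [E] = 0.701, [D] = 6.3.
K_c = [D]^2 / ([B] [E]) = 80.8.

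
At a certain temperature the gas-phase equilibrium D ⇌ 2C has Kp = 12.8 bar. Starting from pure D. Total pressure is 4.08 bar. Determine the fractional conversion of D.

X = 0.663

Take 1 mol D as basis and let X be its fractional conversion, so ξ = X.
At extent ξ: n_D = 1 − X; n_C = 2X.
Total moles n_T = 1 + X.
With p_i = (n_i/n_T)P, Kp = p_C^2 / (p_D).
Substituting and setting equal to 12.8 bar gives a polynomial in X; the root in (0,1) is X = 0.663.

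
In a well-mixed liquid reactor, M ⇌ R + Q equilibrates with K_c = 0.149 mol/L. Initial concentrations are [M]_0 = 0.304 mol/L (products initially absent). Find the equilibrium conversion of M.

X = 0.497

Let X = conversion of M; extent ξ = 0.304·X mol/L.
Concentrations: [M] = 0.304 − 0.304X; [R] = 0.304X; [Q] = 0.304X.
K_c = [R] [Q] / ([M]).
This equals 0.149 at X = 0.497 (the root in 0 < X < 1).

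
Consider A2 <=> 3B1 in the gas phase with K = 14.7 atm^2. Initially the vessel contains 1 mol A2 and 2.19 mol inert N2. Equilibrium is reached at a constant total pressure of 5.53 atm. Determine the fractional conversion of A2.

X = 0.532

Basis: 1 mol A2 initially; let X = conversion of A2. Extent ξ = X.
At extent ξ: n_A2 = 1 − X; n_B1 = 3X; n_I = 2.19 (inert).
Total moles n_T = 3.19 + 2X.
With p_i = (n_i/n_T)P, K = p_B1^3 / (p_A2).
Setting this equal to 14.7 atm^2 and taking the physical root (0 < X < 1) gives X = 0.532.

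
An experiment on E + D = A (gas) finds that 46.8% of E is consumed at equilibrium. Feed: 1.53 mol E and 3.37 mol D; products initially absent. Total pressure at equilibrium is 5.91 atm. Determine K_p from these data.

K_p = 0.235 atm^-1

Let X = conversion of E (basis 1.53 mol E); extent of reaction ξ = 1.53X.
Moles: n_E = 1.53 − 1.53X; n_D = 3.37 − 1.53X; n_A = 1.53X.
Summing: n_T = 4.9 − 1.53X.
At X = 0.468: n_E = 0.814, n_D = 2.65, n_A = 0.716, n_T = 4.18.
p_i = (n_i/n_T)·P. K_p = p_A / (p_E p_D) = 0.235 atm^-1.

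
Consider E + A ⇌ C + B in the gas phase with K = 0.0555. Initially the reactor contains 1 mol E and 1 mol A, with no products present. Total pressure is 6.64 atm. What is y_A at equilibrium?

y_A = 0.405

Basis: 1 mol E initially; let X = conversion of E. Extent ξ = X.
At extent ξ: n_E = 1 − X; n_A = 1 − X; n_C = X; n_B = X.
n_T stays at 2 (no change in mole number).
y_i = n_i/n_T, p_i = y_i·P. K = p_C p_B / (p_E p_A).
Substituting and setting equal to 0.0555 gives a polynomial in X; the root in (0,1) is X = 0.191.
Then n_A = 0.809, n_T = 2, so y_A = 0.405.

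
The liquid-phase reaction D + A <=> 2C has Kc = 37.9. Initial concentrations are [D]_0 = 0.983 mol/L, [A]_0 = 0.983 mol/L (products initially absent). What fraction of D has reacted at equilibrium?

Let X = conversion of D; extent ξ = 0.983·X mol/L.
Concentrations: [D] = 0.983 − 0.983X; [A] = 0.983 − 0.983X; [C] = 1.97X.
Kc = [C]^2 / ([D] [A]).
Equating to 37.9: the physical root is X = 0.755.

X = 0.755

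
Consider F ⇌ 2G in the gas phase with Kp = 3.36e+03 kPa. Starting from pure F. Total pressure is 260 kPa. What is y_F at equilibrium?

Take 1 mol F as basis and let X be its fractional conversion, so ξ = X.
At extent ξ: n_F = 1 − X; n_G = 2X.
Summing: n_T = 1 + X.
With p_i = (n_i/n_T)P, Kp = p_G^2 / (p_F).
Substituting and setting equal to 3.36e+03 kPa gives a polynomial in X; the root in (0,1) is X = 0.874.
Then n_F = 0.126, n_T = 1.87, so y_F = 0.067.

y_F = 0.067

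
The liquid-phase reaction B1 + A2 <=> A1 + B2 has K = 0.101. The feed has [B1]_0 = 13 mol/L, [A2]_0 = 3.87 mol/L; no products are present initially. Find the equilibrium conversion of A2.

Let X = conversion of A2; extent ξ = 3.87·X mol/L.
Concentrations: [B1] = 13 − 3.87X; [A2] = 3.87 − 3.87X; [A1] = 3.87X; [B2] = 3.87X.
K = [A1] [B2] / ([B1] [A2]).
Setting equal to 0.101 and solving for X on (0,1) gives X = 0.416.

X = 0.416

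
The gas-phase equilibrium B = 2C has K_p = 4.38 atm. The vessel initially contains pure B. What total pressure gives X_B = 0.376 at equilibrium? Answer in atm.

P = 6.65 atm

Let X = conversion of B (basis 1 mol B); extent of reaction ξ = X.
Species balance: n_B = 1 − X; n_C = 2X.
n_T = Σnᵢ = 1 + X.
K_p = p_C^2 / (p_B) with p_i = (n_i/n_T)·P.
At X = 0.376: the mole-fraction product g(X) = Π y_i^ν_i = 0.6586. Since K_p = g(X)·P^{1}, P = (K_p/g)^(1/1) = (4.38/0.6586)^(1/1) = 6.65 atm.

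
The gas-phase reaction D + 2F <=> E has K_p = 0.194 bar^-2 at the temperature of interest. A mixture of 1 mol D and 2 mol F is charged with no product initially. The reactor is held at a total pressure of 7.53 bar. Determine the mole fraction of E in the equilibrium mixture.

y_E = 0.383

Take 1 mol D as basis and let X be its fractional conversion, so ξ = X.
Moles: n_D = 1 − X; n_F = 2 − 2X; n_E = X.
n_T = Σnᵢ = 3 − 2X.
Mole fractions y_i = n_i/n_T; K_p = p_E / (p_D p_F^2) with p_i = y_i·P.
Substituting and setting equal to 0.194 bar^-2 gives a polynomial in X; the root in (0,1) is X = 0.651.
Then n_E = 0.651, n_T = 1.7, so y_E = 0.383.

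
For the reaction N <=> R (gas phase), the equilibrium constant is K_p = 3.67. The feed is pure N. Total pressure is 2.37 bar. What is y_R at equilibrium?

y_R = 0.786

Basis: 1 mol N initially; let X = conversion of N. Extent ξ = X.
Species balance: n_N = 1 − X; n_R = X.
n_T stays at 1 (no change in mole number).
With p_i = (n_i/n_T)P, K_p = p_R / (p_N).
This yields a degree-1 equation in X; solving on (0,1), X = 0.786.
Then n_R = 0.786, n_T = 1, so y_R = 0.786.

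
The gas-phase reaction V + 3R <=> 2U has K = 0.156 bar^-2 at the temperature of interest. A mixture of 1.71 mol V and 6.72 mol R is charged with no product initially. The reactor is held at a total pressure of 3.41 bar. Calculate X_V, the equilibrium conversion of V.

X = 0.480

Take 1.71 mol V as basis and let X be its fractional conversion, so ξ = 1.71X.
Mole table: n_V = 1.71 − 1.71X; n_R = 6.72 − 5.13X; n_U = 3.42X.
n_T = Σnᵢ = 8.43 − 3.42X.
With p_i = (n_i/n_T)P, K = p_U^2 / (p_V p_R^3).
This yields a degree-4 equation in X; solving on (0,1), X = 0.480.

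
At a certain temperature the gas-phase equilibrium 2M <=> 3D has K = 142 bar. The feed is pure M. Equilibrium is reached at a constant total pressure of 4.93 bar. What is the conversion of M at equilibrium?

X = 0.795

Let X = conversion of M (basis 1 mol M); extent of reaction ξ = 0.5X.
Species balance: n_M = 1 − X; n_D = 1.5X.
Summing: n_T = 1 + 0.5X.
With p_i = (n_i/n_T)P, K = p_D^3 / (p_M^2).
Equating to 142 bar and solving on 0 < X < 1: X = 0.795.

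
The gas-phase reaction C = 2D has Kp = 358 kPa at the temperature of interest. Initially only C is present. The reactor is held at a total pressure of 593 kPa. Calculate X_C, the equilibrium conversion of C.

X = 0.362

Take 1 mol C as basis and let X be its fractional conversion, so ξ = X.
Mole table: n_C = 1 − X; n_D = 2X.
Total moles n_T = 1 + X.
y_i = n_i/n_T, p_i = y_i·P. Kp = p_D^2 / (p_C).
Substituting and setting equal to 358 kPa gives a polynomial in X; the root in (0,1) is X = 0.362.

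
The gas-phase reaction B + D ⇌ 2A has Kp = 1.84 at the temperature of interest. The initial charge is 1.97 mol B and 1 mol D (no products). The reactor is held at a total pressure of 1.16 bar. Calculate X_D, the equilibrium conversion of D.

X = 0.546

Let X = conversion of D (basis 1 mol D); extent of reaction ξ = X.
Species balance: n_B = 1.97 − X; n_D = 1 − X; n_A = 2X.
Since Δν = 0, n_T = 2.97 throughout.
With p_i = (n_i/n_T)P, Kp = p_A^2 / (p_B p_D).
Equating to 1.84 and solving on 0 < X < 1: X = 0.546.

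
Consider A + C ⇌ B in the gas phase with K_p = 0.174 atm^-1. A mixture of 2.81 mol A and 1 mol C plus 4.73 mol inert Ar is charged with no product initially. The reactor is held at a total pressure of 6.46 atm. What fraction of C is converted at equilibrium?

X = 0.257

Basis: 1 mol C initially; let X = conversion of C. Extent ξ = X.
Mole table: n_A = 2.81 − X; n_C = 1 − X; n_B = X; n_I = 4.73 (inert).
Summing: n_T = 8.54 − X.
With p_i = (n_i/n_T)P, K_p = p_B / (p_A p_C).
Substituting and setting equal to 0.174 atm^-1 gives a polynomial in X; the root in (0,1) is X = 0.257.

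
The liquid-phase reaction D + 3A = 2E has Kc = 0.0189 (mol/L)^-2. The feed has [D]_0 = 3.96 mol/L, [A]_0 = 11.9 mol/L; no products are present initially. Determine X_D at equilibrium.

Let X = conversion of D; extent ξ = 3.96·X mol/L.
Concentrations: [D] = 3.96 − 3.96X; [A] = 11.9 − 11.9X; [E] = 7.92X.
Kc = [E]^2 / ([D] [A]^3).
This equals 0.0189 at X = 0.442 (the root in 0 < X < 1).

X = 0.442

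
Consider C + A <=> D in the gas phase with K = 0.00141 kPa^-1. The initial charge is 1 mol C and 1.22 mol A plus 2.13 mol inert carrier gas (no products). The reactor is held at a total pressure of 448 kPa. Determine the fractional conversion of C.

Basis: 1 mol C initially; let X = conversion of C. Extent ξ = X.
Species balance: n_C = 1 − X; n_A = 1.22 − X; n_D = X; n_I = 2.13 (inert).
n_T = Σnᵢ = 4.35 − X.
y_i = n_i/n_T, p_i = y_i·P. K = p_D / (p_C p_A).
This yields a degree-2 equation in X; solving on (0,1), X = 0.139.

X = 0.139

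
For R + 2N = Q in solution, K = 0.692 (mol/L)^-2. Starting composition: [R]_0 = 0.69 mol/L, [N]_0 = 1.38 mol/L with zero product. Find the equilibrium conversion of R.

X = 0.354

Let X = conversion of R; extent ξ = 0.69·X mol/L.
Concentrations: [R] = 0.69 − 0.69X; [N] = 1.38 − 1.38X; [Q] = 0.69X.
K = [Q] / ([R] [N]^2).
Solving K = 0.692 for X ∈ (0,1): X = 0.354.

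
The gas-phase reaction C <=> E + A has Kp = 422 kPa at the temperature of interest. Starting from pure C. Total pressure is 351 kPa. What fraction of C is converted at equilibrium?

Take 1 mol C as basis and let X be its fractional conversion, so ξ = X.
Mole table: n_C = 1 − X; n_E = X; n_A = X.
Summing: n_T = 1 + X.
Mole fractions y_i = n_i/n_T; Kp = p_E p_A / (p_C) with p_i = y_i·P.
This yields a degree-2 equation in X; solving on (0,1), X = 0.739.

X = 0.739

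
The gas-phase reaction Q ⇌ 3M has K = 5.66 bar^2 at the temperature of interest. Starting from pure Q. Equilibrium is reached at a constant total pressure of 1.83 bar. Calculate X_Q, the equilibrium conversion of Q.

Take 1 mol Q as basis and let X be its fractional conversion, so ξ = X.
Mole table: n_Q = 1 − X; n_M = 3X.
Summing: n_T = 1 + 2X.
With p_i = (n_i/n_T)P, K = p_M^3 / (p_Q).
Equating to 5.66 bar^2 and solving on 0 < X < 1: X = 0.500.

X = 0.500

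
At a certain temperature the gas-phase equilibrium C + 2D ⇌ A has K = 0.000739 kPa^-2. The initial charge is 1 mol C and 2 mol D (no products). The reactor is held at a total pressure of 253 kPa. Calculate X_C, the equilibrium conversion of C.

Let X = conversion of C (basis 1 mol C); extent of reaction ξ = X.
Moles: n_C = 1 − X; n_D = 2 − 2X; n_A = X.
n_T = Σnᵢ = 3 − 2X.
Mole fractions y_i = n_i/n_T; K = p_A / (p_C p_D^2) with p_i = y_i·P.
Substituting and setting equal to 0.000739 kPa^-2 gives a polynomial in X; the root in (0,1) is X = 0.797.

X = 0.797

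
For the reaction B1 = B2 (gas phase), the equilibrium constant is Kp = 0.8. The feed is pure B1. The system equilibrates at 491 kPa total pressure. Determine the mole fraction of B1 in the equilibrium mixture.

Basis: 1 mol B1 initially; let X = conversion of B1. Extent ξ = X.
Species balance: n_B1 = 1 − X; n_B2 = X.
Total moles n_T = 1 (Δν = 0, constant).
y_i = n_i/n_T, p_i = y_i·P. Kp = p_B2 / (p_B1).
Equating to 0.8 and solving on 0 < X < 1: X = 0.444.
Then n_B1 = 0.556, n_T = 1, so y_B1 = 0.556.

y_B1 = 0.556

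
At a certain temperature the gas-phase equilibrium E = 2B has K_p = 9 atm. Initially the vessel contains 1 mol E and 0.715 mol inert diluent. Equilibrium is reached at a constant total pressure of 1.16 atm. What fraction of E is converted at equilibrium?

Take 1 mol E as basis and let X be its fractional conversion, so ξ = X.
Species balance: n_E = 1 − X; n_B = 2X; n_I = 0.715 (inert).
Summing: n_T = 1.71 + X.
With p_i = (n_i/n_T)P, K_p = p_B^2 / (p_E).
Equating to 9 atm and solving on 0 < X < 1: X = 0.854.

X = 0.854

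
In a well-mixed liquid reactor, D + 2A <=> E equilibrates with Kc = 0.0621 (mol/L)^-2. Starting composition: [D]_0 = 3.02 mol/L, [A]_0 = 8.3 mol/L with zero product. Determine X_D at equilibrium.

Let X = conversion of D; extent ξ = 3.02·X mol/L.
Concentrations: [D] = 3.02 − 3.02X; [A] = 8.3 − 6.04X; [E] = 3.02X.
Kc = [E] / ([D] [A]^2).
This equals 0.0621 at X = 0.585 (the root in 0 < X < 1).

X = 0.585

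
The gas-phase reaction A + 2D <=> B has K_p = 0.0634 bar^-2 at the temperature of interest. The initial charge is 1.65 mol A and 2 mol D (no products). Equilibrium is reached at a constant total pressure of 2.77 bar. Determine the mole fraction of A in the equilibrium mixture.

Let X = conversion of D (basis 2 mol D); extent of reaction ξ = X.
Mole table: n_A = 1.65 − X; n_D = 2 − 2X; n_B = X.
n_T = Σnᵢ = 3.65 − 2X.
With p_i = (n_i/n_T)P, K_p = p_B / (p_A p_D^2).
This yields a degree-3 equation in X; solving on (0,1), X = 0.178.
Then n_A = 1.47, n_T = 3.29, so y_A = 0.447.

y_A = 0.447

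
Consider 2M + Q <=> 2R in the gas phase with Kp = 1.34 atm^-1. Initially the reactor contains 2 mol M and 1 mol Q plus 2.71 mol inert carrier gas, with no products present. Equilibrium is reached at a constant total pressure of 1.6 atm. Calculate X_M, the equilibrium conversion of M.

Take 2 mol M as basis and let X be its fractional conversion, so ξ = X.
Mole table: n_M = 2 − 2X; n_Q = 1 − X; n_R = 2X; n_I = 2.71 (inert).
n_T = Σnᵢ = 5.71 − X.
y_i = n_i/n_T, p_i = y_i·P. Kp = p_R^2 / (p_M^2 p_Q).
Setting this equal to 1.34 atm^-1 and taking the physical root (0 < X < 1) gives X = 0.339.

X = 0.339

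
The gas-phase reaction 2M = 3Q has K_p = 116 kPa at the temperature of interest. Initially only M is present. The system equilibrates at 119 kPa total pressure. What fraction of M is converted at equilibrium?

Let X = conversion of M (basis 1 mol M); extent of reaction ξ = 0.5X.
Species balance: n_M = 1 − X; n_Q = 1.5X.
Total moles n_T = 1 + 0.5X.
Mole fractions y_i = n_i/n_T; K_p = p_Q^3 / (p_M^2) with p_i = y_i·P.
Equating to 116 kPa and solving on 0 < X < 1: X = 0.466.

X = 0.466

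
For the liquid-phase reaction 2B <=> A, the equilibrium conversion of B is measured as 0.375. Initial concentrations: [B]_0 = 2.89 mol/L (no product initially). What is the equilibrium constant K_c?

Let X = conversion of B.
Concentrations: [B] = 2.89 − 2.89X; [A] = 1.45X.
At X = 0.375: [B] = 1.81, [A] = 0.542.
K_c = [A] / ([B]^2) = 0.166 L/mol.

K_c = 0.166 L/mol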